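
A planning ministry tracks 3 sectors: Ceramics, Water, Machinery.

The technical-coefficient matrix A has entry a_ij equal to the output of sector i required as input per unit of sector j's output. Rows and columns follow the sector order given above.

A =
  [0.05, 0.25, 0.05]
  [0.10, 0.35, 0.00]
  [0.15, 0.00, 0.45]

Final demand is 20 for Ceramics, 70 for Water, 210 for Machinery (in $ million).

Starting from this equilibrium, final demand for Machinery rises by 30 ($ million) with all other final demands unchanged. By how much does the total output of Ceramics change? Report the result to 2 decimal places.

I − A =
  [   0.95    -0.25    -0.05]
  [  -0.10     0.65     0.00]
  [  -0.15     0.00     0.55]
Cofactors of I−A, C_ij = (−1)^(i+j)·(minor ij) (rows/columns in the sector order above):
  C_11 = (0.65)(0.55) − (0.00)(0.00) = 0.3575
  C_12 = −[(-0.10)(0.55) − (0.00)(-0.15)] = 0.0550
  C_13 = (-0.10)(0.00) − (0.65)(-0.15) = 0.0975
  C_21 = −[(-0.25)(0.55) − (-0.05)(0.00)] = 0.1375
  C_22 = (0.95)(0.55) − (-0.05)(-0.15) = 0.5150
  C_23 = −[(0.95)(0.00) − (-0.25)(-0.15)] = 0.0375
  C_31 = (-0.25)(0.00) − (-0.05)(0.65) = 0.0325
  C_32 = −[(0.95)(0.00) − (-0.05)(-0.10)] = 0.0050
  C_33 = (0.95)(0.65) − (-0.25)(-0.10) = 0.5925
det(I−A) = Σ_j (I−A)_1j·C_1j = (0.95)(0.3575) + (-0.25)(0.0550) + (-0.05)(0.0975) = 0.3210
adj(I−A) = Cᵀ =
  [ 0.3575   0.1375   0.0325]
  [ 0.0550   0.5150   0.0050]
  [ 0.0975   0.0375   0.5925]
(I − A)⁻¹ = adj(I−A) / det(I−A) ≈
  [   1.1137     0.4283     0.1012]
  [   0.1713     1.6044     0.0156]
  [   0.3037     0.1168     1.8458]
Δx = (I − A)⁻¹ Δd with Δd having +30 in the Machinery component and 0 elsewhere.
So Δx_1 = L_13 · (+30), where L_13 = adj(I−A)_13 / det(I−A) = 0.0325 / 0.3210.
Δx_1 = 0.0325 × (+30) / 0.3210 = 0.975 / 0.3210 ≈ 3.04.

Δx_1 = 3.04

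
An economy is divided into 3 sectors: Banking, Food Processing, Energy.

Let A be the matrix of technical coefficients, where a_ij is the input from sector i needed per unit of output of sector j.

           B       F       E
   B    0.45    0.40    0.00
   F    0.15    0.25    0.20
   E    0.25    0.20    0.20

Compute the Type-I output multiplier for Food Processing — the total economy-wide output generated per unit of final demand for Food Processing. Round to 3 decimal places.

I − A =
  [   0.55    -0.40     0.00]
  [  -0.15     0.75    -0.20]
  [  -0.25    -0.20     0.80]
Cofactors of I−A, C_ij = (−1)^(i+j)·(minor ij) (rows/columns in the sector order above):
  C_11 = (0.75)(0.80) − (-0.20)(-0.20) = 0.5600
  C_12 = −[(-0.15)(0.80) − (-0.20)(-0.25)] = 0.1700
  C_13 = (-0.15)(-0.20) − (0.75)(-0.25) = 0.2175
  C_21 = −[(-0.40)(0.80) − (0.00)(-0.20)] = 0.3200
  C_22 = (0.55)(0.80) − (0.00)(-0.25) = 0.4400
  C_23 = −[(0.55)(-0.20) − (-0.40)(-0.25)] = 0.2100
  C_31 = (-0.40)(-0.20) − (0.00)(0.75) = 0.0800
  C_32 = −[(0.55)(-0.20) − (0.00)(-0.15)] = 0.1100
  C_33 = (0.55)(0.75) − (-0.40)(-0.15) = 0.3525
det(I−A) = Σ_j (I−A)_1j·C_1j = (0.55)(0.5600) + (-0.40)(0.1700) + (0.00)(0.2175) = 0.2400
adj(I−A) = Cᵀ =
  [ 0.5600   0.3200   0.0800]
  [ 0.1700   0.4400   0.1100]
  [ 0.2175   0.2100   0.3525]
(I − A)⁻¹ = adj(I−A) / det(I−A) ≈
  [   2.3333     1.3333     0.3333]
  [   0.7083     1.8333     0.4583]
  [   0.9063     0.8750     1.4688]
The output multiplier for sector j is the column-j sum of the Leontief inverse (I − A)⁻¹ = adj(I−A) / det(I−A).
Column F of adj(I−A): (0.3200, 0.4400, 0.2100); det(I−A) = 0.2400.
m_F = (0.3200 + 0.4400 + 0.2100) / 0.2400 = 0.97 / 0.2400 ≈ 4.042.

m_F = 4.042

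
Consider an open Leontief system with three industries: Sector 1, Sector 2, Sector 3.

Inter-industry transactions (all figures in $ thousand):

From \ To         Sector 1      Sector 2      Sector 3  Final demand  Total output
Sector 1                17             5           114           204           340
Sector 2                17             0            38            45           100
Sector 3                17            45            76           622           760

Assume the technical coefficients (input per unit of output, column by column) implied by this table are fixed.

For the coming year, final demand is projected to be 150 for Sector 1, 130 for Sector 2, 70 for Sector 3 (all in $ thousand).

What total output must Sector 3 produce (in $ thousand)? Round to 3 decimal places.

x_3 = 162.243

Technical coefficients a_ij = z_ij / X_j:
  a_11 = 17/340 = 0.05, a_21 = 17/340 = 0.05, a_31 = 17/340 = 0.05
  a_12 = 5/100 = 0.05, a_22 = 0/100 = 0.00, a_32 = 45/100 = 0.45
  a_13 = 114/760 = 0.15, a_23 = 38/760 = 0.05, a_33 = 76/760 = 0.10
I − A =
  [   0.95    -0.05    -0.15]
  [  -0.05     1.00    -0.05]
  [  -0.05    -0.45     0.90]
Cofactors of I−A, C_ij = (−1)^(i+j)·(minor ij) (rows/columns in the sector order above):
  C_11 = (1.00)(0.90) − (-0.05)(-0.45) = 0.8775
  C_12 = −[(-0.05)(0.90) − (-0.05)(-0.05)] = 0.0475
  C_13 = (-0.05)(-0.45) − (1.00)(-0.05) = 0.0725
  C_21 = −[(-0.05)(0.90) − (-0.15)(-0.45)] = 0.1125
  C_22 = (0.95)(0.90) − (-0.15)(-0.05) = 0.8475
  C_23 = −[(0.95)(-0.45) − (-0.05)(-0.05)] = 0.4300
  C_31 = (-0.05)(-0.05) − (-0.15)(1.00) = 0.1525
  C_32 = −[(0.95)(-0.05) − (-0.15)(-0.05)] = 0.0550
  C_33 = (0.95)(1.00) − (-0.05)(-0.05) = 0.9475
det(I−A) = Σ_j (I−A)_1j·C_1j = (0.95)(0.8775) + (-0.05)(0.0475) + (-0.15)(0.0725) = 0.820375
adj(I−A) = Cᵀ =
  [ 0.8775   0.1125   0.1525]
  [ 0.0475   0.8475   0.0550]
  [ 0.0725   0.4300   0.9475]
(I − A)⁻¹ = adj(I−A) / det(I−A) ≈
  [   1.0696     0.1371     0.1859]
  [   0.0579     1.0331     0.0670]
  [   0.0884     0.5242     1.1550]
x = (I − A)⁻¹ d = adj(I−A)·d / det(I−A), with det(I−A) = 0.820375:
  x_1 = (0.8775·150 + 0.1125·130 + 0.1525·70) / 0.820375 = 156.925 / 0.820375 ≈ 191.284
  x_2 = (0.0475·150 + 0.8475·130 + 0.0550·70) / 0.820375 = 121.15 / 0.820375 ≈ 147.676
  x_3 = (0.0725·150 + 0.4300·130 + 0.9475·70) / 0.820375 = 133.10 / 0.820375 ≈ 162.243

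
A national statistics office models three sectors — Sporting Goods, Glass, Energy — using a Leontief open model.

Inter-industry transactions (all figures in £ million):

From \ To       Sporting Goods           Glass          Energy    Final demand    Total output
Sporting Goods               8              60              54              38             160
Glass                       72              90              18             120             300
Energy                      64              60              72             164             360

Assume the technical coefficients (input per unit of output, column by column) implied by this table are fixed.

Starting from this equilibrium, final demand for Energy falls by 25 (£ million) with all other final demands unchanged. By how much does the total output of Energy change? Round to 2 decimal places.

Technical coefficients a_ij = z_ij / X_j:
  a_SS = 8/160 = 0.05, a_GS = 72/160 = 0.45, a_ES = 64/160 = 0.40
  a_SG = 60/300 = 0.20, a_GG = 90/300 = 0.30, a_EG = 60/300 = 0.20
  a_SE = 54/360 = 0.15, a_GE = 18/360 = 0.05, a_EE = 72/360 = 0.20
I − A =
  [   0.95    -0.20    -0.15]
  [  -0.45     0.70    -0.05]
  [  -0.40    -0.20     0.80]
Cofactors of I−A, C_ij = (−1)^(i+j)·(minor ij) (rows/columns in the sector order above):
  C_11 = (0.70)(0.80) − (-0.05)(-0.20) = 0.5500
  C_12 = −[(-0.45)(0.80) − (-0.05)(-0.40)] = 0.3800
  C_13 = (-0.45)(-0.20) − (0.70)(-0.40) = 0.3700
  C_21 = −[(-0.20)(0.80) − (-0.15)(-0.20)] = 0.1900
  C_22 = (0.95)(0.80) − (-0.15)(-0.40) = 0.7000
  C_23 = −[(0.95)(-0.20) − (-0.20)(-0.40)] = 0.2700
  C_31 = (-0.20)(-0.05) − (-0.15)(0.70) = 0.1150
  C_32 = −[(0.95)(-0.05) − (-0.15)(-0.45)] = 0.1150
  C_33 = (0.95)(0.70) − (-0.20)(-0.45) = 0.5750
det(I−A) = Σ_j (I−A)_1j·C_1j = (0.95)(0.5500) + (-0.20)(0.3800) + (-0.15)(0.3700) = 0.3910
adj(I−A) = Cᵀ =
  [ 0.5500   0.1900   0.1150]
  [ 0.3800   0.7000   0.1150]
  [ 0.3700   0.2700   0.5750]
(I − A)⁻¹ = adj(I−A) / det(I−A) ≈
  [   1.4066     0.4859     0.2941]
  [   0.9719     1.7903     0.2941]
  [   0.9463     0.6905     1.4706]
Δx = (I − A)⁻¹ Δd with Δd having -25 in the Energy component and 0 elsewhere.
So Δx_E = L_EE · (-25), where L_EE = adj(I−A)_EE / det(I−A) = 0.5750 / 0.3910.
Δx_E = 0.5750 × (-25) / 0.3910 = -14.375 / 0.3910 ≈ -36.76.

Δx_E = -36.76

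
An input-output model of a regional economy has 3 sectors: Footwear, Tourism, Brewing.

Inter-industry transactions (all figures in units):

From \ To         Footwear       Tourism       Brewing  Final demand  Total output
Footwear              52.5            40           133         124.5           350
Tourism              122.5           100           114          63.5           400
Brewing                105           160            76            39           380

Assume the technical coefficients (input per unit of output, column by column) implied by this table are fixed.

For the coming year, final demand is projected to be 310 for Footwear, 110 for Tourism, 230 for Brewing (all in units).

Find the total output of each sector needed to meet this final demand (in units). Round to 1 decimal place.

x_1 = 987.8, x_2 = 1088.5, x_3 = 1202.2

Technical coefficients a_ij = z_ij / X_j:
  a_11 = 52.5/350 = 0.15, a_21 = 122.5/350 = 0.35, a_31 = 105/350 = 0.30
  a_12 = 40/400 = 0.10, a_22 = 100/400 = 0.25, a_32 = 160/400 = 0.40
  a_13 = 133/380 = 0.35, a_23 = 114/380 = 0.30, a_33 = 76/380 = 0.20
I − A =
  [   0.85    -0.10    -0.35]
  [  -0.35     0.75    -0.30]
  [  -0.30    -0.40     0.80]
Cofactors of I−A, C_ij = (−1)^(i+j)·(minor ij) (rows/columns in the sector order above):
  C_11 = (0.75)(0.80) − (-0.30)(-0.40) = 0.4800
  C_12 = −[(-0.35)(0.80) − (-0.30)(-0.30)] = 0.3700
  C_13 = (-0.35)(-0.40) − (0.75)(-0.30) = 0.3650
  C_21 = −[(-0.10)(0.80) − (-0.35)(-0.40)] = 0.2200
  C_22 = (0.85)(0.80) − (-0.35)(-0.30) = 0.5750
  C_23 = −[(0.85)(-0.40) − (-0.10)(-0.30)] = 0.3700
  C_31 = (-0.10)(-0.30) − (-0.35)(0.75) = 0.2925
  C_32 = −[(0.85)(-0.30) − (-0.35)(-0.35)] = 0.3775
  C_33 = (0.85)(0.75) − (-0.10)(-0.35) = 0.6025
det(I−A) = Σ_j (I−A)_1j·C_1j = (0.85)(0.4800) + (-0.10)(0.3700) + (-0.35)(0.3650) = 0.24325
adj(I−A) = Cᵀ =
  [ 0.4800   0.2200   0.2925]
  [ 0.3700   0.5750   0.3775]
  [ 0.3650   0.3700   0.6025]
(I − A)⁻¹ = adj(I−A) / det(I−A) ≈
  [   1.9733     0.9044     1.2025]
  [   1.5211     2.3638     1.5519]
  [   1.5005     1.5211     2.4769]
x = (I − A)⁻¹ d = adj(I−A)·d / det(I−A), with det(I−A) = 0.24325:
  x_1 = (0.4800·310 + 0.2200·110 + 0.2925·230) / 0.24325 = 240.275 / 0.24325 ≈ 987.8
  x_2 = (0.3700·310 + 0.5750·110 + 0.3775·230) / 0.24325 = 264.775 / 0.24325 ≈ 1088.5
  x_3 = (0.3650·310 + 0.3700·110 + 0.6025·230) / 0.24325 = 292.425 / 0.24325 ≈ 1202.2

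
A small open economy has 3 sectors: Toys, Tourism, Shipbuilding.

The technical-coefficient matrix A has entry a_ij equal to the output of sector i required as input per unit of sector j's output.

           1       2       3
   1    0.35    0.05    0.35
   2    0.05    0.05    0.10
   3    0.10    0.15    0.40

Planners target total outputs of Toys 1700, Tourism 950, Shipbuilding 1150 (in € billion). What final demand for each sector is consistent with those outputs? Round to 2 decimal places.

I − A =
  [   0.65    -0.05    -0.35]
  [  -0.05     0.95    -0.10]
  [  -0.10    -0.15     0.60]
d = (I − A) x:
  d_1 = (+0.65)·1700 + (-0.05)·950 + (-0.35)·1150 = 655.00
  d_2 = (-0.05)·1700 + (+0.95)·950 + (-0.10)·1150 = 702.50
  d_3 = (-0.10)·1700 + (-0.15)·950 + (+0.60)·1150 = 377.50

d_1 = 655.00, d_2 = 702.50, d_3 = 377.50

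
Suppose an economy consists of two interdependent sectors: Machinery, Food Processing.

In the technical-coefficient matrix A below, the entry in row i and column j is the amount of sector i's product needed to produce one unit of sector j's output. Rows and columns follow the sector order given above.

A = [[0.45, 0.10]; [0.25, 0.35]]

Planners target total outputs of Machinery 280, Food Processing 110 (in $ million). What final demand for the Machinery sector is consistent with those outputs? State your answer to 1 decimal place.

I − A =
  [   0.55    -0.10]
  [  -0.25     0.65]
d = (I − A) x:
  d_M = (+0.55)·280 + (-0.10)·110 = 143.0
  d_F = (-0.25)·280 + (+0.65)·110 = 1.5

d_M = 143.0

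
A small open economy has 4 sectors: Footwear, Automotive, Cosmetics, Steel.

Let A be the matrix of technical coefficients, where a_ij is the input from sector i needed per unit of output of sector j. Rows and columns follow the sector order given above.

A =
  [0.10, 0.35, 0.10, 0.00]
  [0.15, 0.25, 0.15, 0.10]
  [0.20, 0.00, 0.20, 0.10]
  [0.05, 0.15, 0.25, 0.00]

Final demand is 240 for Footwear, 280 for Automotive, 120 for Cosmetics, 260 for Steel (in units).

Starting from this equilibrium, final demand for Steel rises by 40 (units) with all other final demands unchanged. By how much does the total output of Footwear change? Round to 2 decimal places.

Δx_F = 3.70

I − A =
  [   0.90    -0.35    -0.10     0.00]
  [  -0.15     0.75    -0.15    -0.10]
  [  -0.20     0.00     0.80    -0.10]
  [  -0.05    -0.15    -0.25     1.00]
Compute the cofactors C_ij = (−1)^(i+j)·(3×3 minor ij) of I−A; the adjugate is their transpose:
adj(I−A) = Cᵀ =
  [ 0.56700   0.27275   0.13475   0.04075]
  [ 0.15600   0.67700   0.17300   0.08500]
  [ 0.15300   0.08525   0.60725   0.06925]
  [ 0.09000   0.13650   0.18450   0.47250]
det(I−A) = Σ_j (I−A)_1j·C_1j = (0.90)(0.56700) + (-0.35)(0.15600) + (-0.10)(0.15300) + (0.00)(0.09000) = 0.4404
(I − A)⁻¹ = adj(I−A) / det(I−A) ≈
  [   1.2875     0.6193     0.3060     0.0925]
  [   0.3542     1.5372     0.3928     0.1930]
  [   0.3474     0.1936     1.3789     0.1572]
  [   0.2044     0.3099     0.4189     1.0729]
Δx = (I − A)⁻¹ Δd with Δd having +40 in the Steel component and 0 elsewhere.
So Δx_F = L_FS · (+40), where L_FS = adj(I−A)_FS / det(I−A) = 0.04075 / 0.4404.
Δx_F = 0.04075 × (+40) / 0.4404 = 1.63 / 0.4404 ≈ 3.70.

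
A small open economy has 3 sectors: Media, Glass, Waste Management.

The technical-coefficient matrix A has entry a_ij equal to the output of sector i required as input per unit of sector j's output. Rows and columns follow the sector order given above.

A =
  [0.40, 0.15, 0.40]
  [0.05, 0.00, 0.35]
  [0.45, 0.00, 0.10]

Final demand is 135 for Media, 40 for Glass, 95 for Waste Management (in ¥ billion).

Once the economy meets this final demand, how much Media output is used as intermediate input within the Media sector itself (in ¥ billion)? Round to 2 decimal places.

z_11 = 206.16

I − A =
  [   0.60    -0.15    -0.40]
  [  -0.05     1.00    -0.35]
  [  -0.45     0.00     0.90]
Cofactors of I−A, C_ij = (−1)^(i+j)·(minor ij) (rows/columns in the sector order above):
  C_11 = (1.00)(0.90) − (-0.35)(0.00) = 0.9000
  C_12 = −[(-0.05)(0.90) − (-0.35)(-0.45)] = 0.2025
  C_13 = (-0.05)(0.00) − (1.00)(-0.45) = 0.4500
  C_21 = −[(-0.15)(0.90) − (-0.40)(0.00)] = 0.1350
  C_22 = (0.60)(0.90) − (-0.40)(-0.45) = 0.3600
  C_23 = −[(0.60)(0.00) − (-0.15)(-0.45)] = 0.0675
  C_31 = (-0.15)(-0.35) − (-0.40)(1.00) = 0.4525
  C_32 = −[(0.60)(-0.35) − (-0.40)(-0.05)] = 0.2300
  C_33 = (0.60)(1.00) − (-0.15)(-0.05) = 0.5925
det(I−A) = Σ_j (I−A)_1j·C_1j = (0.60)(0.9000) + (-0.15)(0.2025) + (-0.40)(0.4500) = 0.329625
adj(I−A) = Cᵀ =
  [ 0.9000   0.1350   0.4525]
  [ 0.2025   0.3600   0.2300]
  [ 0.4500   0.0675   0.5925]
(I − A)⁻¹ = adj(I−A) / det(I−A) ≈
  [   2.7304     0.4096     1.3728]
  [   0.6143     1.0922     0.6978]
  [   1.3652     0.2048     1.7975]
First solve x = (I − A)⁻¹ d = adj(I−A)·d / det(I−A); in particular x_1 = (0.9000·135 + 0.1350·40 + 0.4525·95) / 0.329625 = 169.8875 / 0.329625 ≈ 515.3963.
Intermediate flow from 1 to 1: z_11 = a_11 · x_1 = 0.40 × 169.8875 / 0.329625 = 67.955 / 0.329625 ≈ 206.16.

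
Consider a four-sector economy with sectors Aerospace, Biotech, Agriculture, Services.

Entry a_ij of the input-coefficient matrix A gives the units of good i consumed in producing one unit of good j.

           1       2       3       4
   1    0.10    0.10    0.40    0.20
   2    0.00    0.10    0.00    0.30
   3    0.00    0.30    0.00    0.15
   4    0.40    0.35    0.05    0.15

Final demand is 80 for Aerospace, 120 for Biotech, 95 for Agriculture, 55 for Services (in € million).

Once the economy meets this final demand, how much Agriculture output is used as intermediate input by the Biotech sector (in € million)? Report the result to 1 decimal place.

I − A =
  [   0.90    -0.10    -0.40    -0.20]
  [   0.00     0.90     0.00    -0.30]
  [   0.00    -0.30     1.00    -0.15]
  [  -0.40    -0.35    -0.05     0.85]
Compute the cofactors C_ij = (−1)^(i+j)·(3×3 minor ij) of I−A; the adjugate is their transpose:
adj(I−A) = Cᵀ =
  [ 0.64875   0.28025   0.27450   0.30000]
  [ 0.12000   0.65425   0.06150   0.27000]
  [ 0.09000   0.25875   0.51000   0.20250]
  [ 0.36000   0.41650   0.18450   0.81000]
det(I−A) = Σ_j (I−A)_1j·C_1j = (0.90)(0.64875) + (-0.10)(0.12000) + (-0.40)(0.09000) + (-0.20)(0.36000) = 0.463875
(I − A)⁻¹ = adj(I−A) / det(I−A) ≈
  [   1.3985     0.6041     0.5918     0.6467]
  [   0.2587     1.4104     0.1326     0.5821]
  [   0.1940     0.5578     1.0994     0.4365]
  [   0.7761     0.8979     0.3977     1.7462]
First solve x = (I − A)⁻¹ d = adj(I−A)·d / det(I−A); in particular x_2 = (0.12000·80 + 0.65425·120 + 0.06150·95 + 0.27000·55) / 0.463875 = 108.8025 / 0.463875 ≈ 234.551.
Intermediate flow from 3 to 2: z_32 = a_32 · x_2 = 0.30 × 108.8025 / 0.463875 = 32.64075 / 0.463875 ≈ 70.4.

z_32 = 70.4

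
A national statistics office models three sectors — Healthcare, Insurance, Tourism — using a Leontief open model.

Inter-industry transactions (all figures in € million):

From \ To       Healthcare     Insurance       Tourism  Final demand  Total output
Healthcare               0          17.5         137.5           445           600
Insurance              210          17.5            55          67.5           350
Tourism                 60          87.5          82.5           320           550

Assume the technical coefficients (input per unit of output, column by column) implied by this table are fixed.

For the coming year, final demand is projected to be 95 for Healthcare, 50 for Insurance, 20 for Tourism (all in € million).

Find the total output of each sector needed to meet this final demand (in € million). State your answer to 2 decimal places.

Technical coefficients a_ij = z_ij / X_j:
  a_11 = 0/600 = 0.00, a_21 = 210/600 = 0.35, a_31 = 60/600 = 0.10
  a_12 = 17.5/350 = 0.05, a_22 = 17.5/350 = 0.05, a_32 = 87.5/350 = 0.25
  a_13 = 137.5/550 = 0.25, a_23 = 55/550 = 0.10, a_33 = 82.5/550 = 0.15
I − A =
  [   1.00    -0.05    -0.25]
  [  -0.35     0.95    -0.10]
  [  -0.10    -0.25     0.85]
Cofactors of I−A, C_ij = (−1)^(i+j)·(minor ij) (rows/columns in the sector order above):
  C_11 = (0.95)(0.85) − (-0.10)(-0.25) = 0.7825
  C_12 = −[(-0.35)(0.85) − (-0.10)(-0.10)] = 0.3075
  C_13 = (-0.35)(-0.25) − (0.95)(-0.10) = 0.1825
  C_21 = −[(-0.05)(0.85) − (-0.25)(-0.25)] = 0.1050
  C_22 = (1.00)(0.85) − (-0.25)(-0.10) = 0.8250
  C_23 = −[(1.00)(-0.25) − (-0.05)(-0.10)] = 0.2550
  C_31 = (-0.05)(-0.10) − (-0.25)(0.95) = 0.2425
  C_32 = −[(1.00)(-0.10) − (-0.25)(-0.35)] = 0.1875
  C_33 = (1.00)(0.95) − (-0.05)(-0.35) = 0.9325
det(I−A) = Σ_j (I−A)_1j·C_1j = (1.00)(0.7825) + (-0.05)(0.3075) + (-0.25)(0.1825) = 0.7215
adj(I−A) = Cᵀ =
  [ 0.7825   0.1050   0.2425]
  [ 0.3075   0.8250   0.1875]
  [ 0.1825   0.2550   0.9325]
(I − A)⁻¹ = adj(I−A) / det(I−A) ≈
  [   1.0845     0.1455     0.3361]
  [   0.4262     1.1435     0.2599]
  [   0.2529     0.3534     1.2924]
x = (I − A)⁻¹ d = adj(I−A)·d / det(I−A), with det(I−A) = 0.7215:
  x_1 = (0.7825·95 + 0.1050·50 + 0.2425·20) / 0.7215 = 84.4375 / 0.7215 ≈ 117.03
  x_2 = (0.3075·95 + 0.8250·50 + 0.1875·20) / 0.7215 = 74.2125 / 0.7215 ≈ 102.86
  x_3 = (0.1825·95 + 0.2550·50 + 0.9325·20) / 0.7215 = 48.7375 / 0.7215 ≈ 67.55

x_1 = 117.03, x_2 = 102.86, x_3 = 67.55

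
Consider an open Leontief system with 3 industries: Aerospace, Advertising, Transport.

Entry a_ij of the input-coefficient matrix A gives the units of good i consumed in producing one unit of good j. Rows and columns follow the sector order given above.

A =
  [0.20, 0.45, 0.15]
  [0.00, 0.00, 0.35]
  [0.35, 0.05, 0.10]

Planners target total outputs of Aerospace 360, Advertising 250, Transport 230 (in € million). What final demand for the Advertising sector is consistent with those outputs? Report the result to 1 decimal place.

d_2 = 169.5

I − A =
  [   0.80    -0.45    -0.15]
  [   0.00     1.00    -0.35]
  [  -0.35    -0.05     0.90]
d = (I − A) x:
  d_1 = (+0.80)·360 + (-0.45)·250 + (-0.15)·230 = 141.0
  d_2 = (+0.00)·360 + (+1.00)·250 + (-0.35)·230 = 169.5
  d_3 = (-0.35)·360 + (-0.05)·250 + (+0.90)·230 = 68.5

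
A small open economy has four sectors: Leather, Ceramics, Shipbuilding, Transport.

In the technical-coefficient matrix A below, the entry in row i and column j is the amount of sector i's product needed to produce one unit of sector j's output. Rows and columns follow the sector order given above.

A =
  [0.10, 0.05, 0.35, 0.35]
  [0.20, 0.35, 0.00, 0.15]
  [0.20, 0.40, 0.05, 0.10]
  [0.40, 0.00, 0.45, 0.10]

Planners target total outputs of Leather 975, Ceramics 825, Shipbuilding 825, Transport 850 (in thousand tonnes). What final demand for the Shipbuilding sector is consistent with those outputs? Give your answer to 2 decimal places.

I − A =
  [   0.90    -0.05    -0.35    -0.35]
  [  -0.20     0.65     0.00    -0.15]
  [  -0.20    -0.40     0.95    -0.10]
  [  -0.40     0.00    -0.45     0.90]
d = (I − A) x:
  d_1 = (+0.90)·975 + (-0.05)·825 + (-0.35)·825 + (-0.35)·850 = 250.00
  d_2 = (-0.20)·975 + (+0.65)·825 + (+0.00)·825 + (-0.15)·850 = 213.75
  d_3 = (-0.20)·975 + (-0.40)·825 + (+0.95)·825 + (-0.10)·850 = 173.75
  d_4 = (-0.40)·975 + (+0.00)·825 + (-0.45)·825 + (+0.90)·850 = 3.75

d_3 = 173.75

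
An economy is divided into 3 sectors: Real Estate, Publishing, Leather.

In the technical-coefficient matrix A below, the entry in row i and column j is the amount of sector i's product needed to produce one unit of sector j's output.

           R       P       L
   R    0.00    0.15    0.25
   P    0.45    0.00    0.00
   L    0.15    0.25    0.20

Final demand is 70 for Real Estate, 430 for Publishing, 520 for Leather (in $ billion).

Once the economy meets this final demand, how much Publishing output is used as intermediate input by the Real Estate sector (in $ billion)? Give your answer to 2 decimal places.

z_PR = 174.92

I − A =
  [   1.00    -0.15    -0.25]
  [  -0.45     1.00     0.00]
  [  -0.15    -0.25     0.80]
Cofactors of I−A, C_ij = (−1)^(i+j)·(minor ij) (rows/columns in the sector order above):
  C_11 = (1.00)(0.80) − (0.00)(-0.25) = 0.8000
  C_12 = −[(-0.45)(0.80) − (0.00)(-0.15)] = 0.3600
  C_13 = (-0.45)(-0.25) − (1.00)(-0.15) = 0.2625
  C_21 = −[(-0.15)(0.80) − (-0.25)(-0.25)] = 0.1825
  C_22 = (1.00)(0.80) − (-0.25)(-0.15) = 0.7625
  C_23 = −[(1.00)(-0.25) − (-0.15)(-0.15)] = 0.2725
  C_31 = (-0.15)(0.00) − (-0.25)(1.00) = 0.2500
  C_32 = −[(1.00)(0.00) − (-0.25)(-0.45)] = 0.1125
  C_33 = (1.00)(1.00) − (-0.15)(-0.45) = 0.9325
det(I−A) = Σ_j (I−A)_1j·C_1j = (1.00)(0.8000) + (-0.15)(0.3600) + (-0.25)(0.2625) = 0.680375
adj(I−A) = Cᵀ =
  [ 0.8000   0.1825   0.2500]
  [ 0.3600   0.7625   0.1125]
  [ 0.2625   0.2725   0.9325]
(I − A)⁻¹ = adj(I−A) / det(I−A) ≈
  [   1.1758     0.2682     0.3674]
  [   0.5291     1.1207     0.1653]
  [   0.3858     0.4005     1.3706]
First solve x = (I − A)⁻¹ d = adj(I−A)·d / det(I−A); in particular x_R = (0.8000·70 + 0.1825·430 + 0.2500·520) / 0.680375 = 264.475 / 0.680375 ≈ 388.7195.
Intermediate flow from P to R: z_PR = a_PR · x_R = 0.45 × 264.475 / 0.680375 = 119.01375 / 0.680375 ≈ 174.92.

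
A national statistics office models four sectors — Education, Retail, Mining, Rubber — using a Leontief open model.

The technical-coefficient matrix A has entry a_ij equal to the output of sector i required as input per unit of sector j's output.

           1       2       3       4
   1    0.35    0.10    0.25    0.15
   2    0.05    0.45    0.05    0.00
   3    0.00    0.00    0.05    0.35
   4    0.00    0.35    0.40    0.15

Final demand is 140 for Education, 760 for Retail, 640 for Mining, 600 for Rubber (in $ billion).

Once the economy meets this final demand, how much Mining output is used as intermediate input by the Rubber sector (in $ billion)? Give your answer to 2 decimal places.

I − A =
  [   0.65    -0.10    -0.25    -0.15]
  [  -0.05     0.55    -0.05     0.00]
  [   0.00     0.00     0.95    -0.35]
  [   0.00    -0.35    -0.40     0.85]
Compute the cofactors C_ij = (−1)^(i+j)·(3×3 minor ij) of I−A; the adjugate is their transpose:
adj(I−A) = Cᵀ =
  [ 0.361000   0.147250   0.156750   0.128250]
  [ 0.033375   0.433875   0.041250   0.022875]
  [ 0.006125   0.079625   0.297000   0.123375]
  [ 0.016625   0.216125   0.156750   0.334875]
det(I−A) = Σ_j (I−A)_1j·C_1j = (0.65)(0.361000) + (-0.10)(0.033375) + (-0.25)(0.006125) + (-0.15)(0.016625) = 0.2272875
(I − A)⁻¹ = adj(I−A) / det(I−A) ≈
  [   1.5883     0.6479     0.6897     0.5643]
  [   0.1468     1.9089     0.1815     0.1006]
  [   0.0269     0.3503     1.3067     0.5428]
  [   0.0731     0.9509     0.6897     1.4734]
First solve x = (I − A)⁻¹ d = adj(I−A)·d / det(I−A); in particular x_4 = (0.016625·140 + 0.216125·760 + 0.156750·640 + 0.334875·600) / 0.2272875 = 467.8275 / 0.2272875 ≈ 2058.3072.
Intermediate flow from 3 to 4: z_34 = a_34 · x_4 = 0.35 × 467.8275 / 0.2272875 = 163.739625 / 0.2272875 ≈ 720.41.

z_34 = 720.41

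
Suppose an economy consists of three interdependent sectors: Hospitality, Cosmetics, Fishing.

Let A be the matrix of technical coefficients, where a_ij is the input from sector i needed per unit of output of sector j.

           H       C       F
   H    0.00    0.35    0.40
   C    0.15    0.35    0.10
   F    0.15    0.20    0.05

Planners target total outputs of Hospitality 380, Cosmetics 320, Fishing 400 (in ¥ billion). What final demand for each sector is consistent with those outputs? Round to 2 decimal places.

d_H = 108.00, d_C = 111.00, d_F = 259.00

I − A =
  [   1.00    -0.35    -0.40]
  [  -0.15     0.65    -0.10]
  [  -0.15    -0.20     0.95]
d = (I − A) x:
  d_H = (+1.00)·380 + (-0.35)·320 + (-0.40)·400 = 108.00
  d_C = (-0.15)·380 + (+0.65)·320 + (-0.10)·400 = 111.00
  d_F = (-0.15)·380 + (-0.20)·320 + (+0.95)·400 = 259.00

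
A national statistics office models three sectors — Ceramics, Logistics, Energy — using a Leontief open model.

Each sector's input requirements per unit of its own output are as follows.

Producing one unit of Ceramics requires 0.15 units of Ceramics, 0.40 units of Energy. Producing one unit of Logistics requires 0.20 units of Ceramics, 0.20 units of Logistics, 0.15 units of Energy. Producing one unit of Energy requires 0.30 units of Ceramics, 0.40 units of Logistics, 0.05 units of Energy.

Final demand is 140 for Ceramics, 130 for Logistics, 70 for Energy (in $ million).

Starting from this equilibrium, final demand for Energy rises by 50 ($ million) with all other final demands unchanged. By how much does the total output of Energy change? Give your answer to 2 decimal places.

I − A =
  [   0.85    -0.20    -0.30]
  [   0.00     0.80    -0.40]
  [  -0.40    -0.15     0.95]
Cofactors of I−A, C_ij = (−1)^(i+j)·(minor ij) (rows/columns in the sector order above):
  C_11 = (0.80)(0.95) − (-0.40)(-0.15) = 0.7000
  C_12 = −[(0.00)(0.95) − (-0.40)(-0.40)] = 0.1600
  C_13 = (0.00)(-0.15) − (0.80)(-0.40) = 0.3200
  C_21 = −[(-0.20)(0.95) − (-0.30)(-0.15)] = 0.2350
  C_22 = (0.85)(0.95) − (-0.30)(-0.40) = 0.6875
  C_23 = −[(0.85)(-0.15) − (-0.20)(-0.40)] = 0.2075
  C_31 = (-0.20)(-0.40) − (-0.30)(0.80) = 0.3200
  C_32 = −[(0.85)(-0.40) − (-0.30)(0.00)] = 0.3400
  C_33 = (0.85)(0.80) − (-0.20)(0.00) = 0.6800
det(I−A) = Σ_j (I−A)_1j·C_1j = (0.85)(0.7000) + (-0.20)(0.1600) + (-0.30)(0.3200) = 0.4670
adj(I−A) = Cᵀ =
  [ 0.7000   0.2350   0.3200]
  [ 0.1600   0.6875   0.3400]
  [ 0.3200   0.2075   0.6800]
(I − A)⁻¹ = adj(I−A) / det(I−A) ≈
  [   1.4989     0.5032     0.6852]
  [   0.3426     1.4722     0.7281]
  [   0.6852     0.4443     1.4561]
Δx = (I − A)⁻¹ Δd with Δd having +50 in the Energy component and 0 elsewhere.
So Δx_3 = L_33 · (+50), where L_33 = adj(I−A)_33 / det(I−A) = 0.6800 / 0.4670.
Δx_3 = 0.6800 × (+50) / 0.4670 = 34.00 / 0.4670 ≈ 72.81.

Δx_3 = 72.81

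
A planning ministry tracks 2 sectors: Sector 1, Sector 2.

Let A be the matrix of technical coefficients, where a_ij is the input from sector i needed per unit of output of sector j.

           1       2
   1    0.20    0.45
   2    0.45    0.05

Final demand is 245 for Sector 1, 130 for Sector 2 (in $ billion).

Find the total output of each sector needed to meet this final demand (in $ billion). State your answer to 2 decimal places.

x_1 = 522.42, x_2 = 384.30

I − A =
  [   0.80    -0.45]
  [  -0.45     0.95]
det(I−A) = (0.80)(0.95) − (-0.45)(-0.45) = 0.5575
adj(I−A) = [[0.95, 0.45], [0.45, 0.80]]
(I − A)⁻¹ = adj(I−A) / det(I−A) ≈
  [   1.7040     0.8072]
  [   0.8072     1.4350]
x = (I − A)⁻¹ d = adj(I−A)·d / det(I−A), with det(I−A) = 0.5575:
  x_1 = (0.95·245 + 0.45·130) / 0.5575 = 291.25 / 0.5575 ≈ 522.42
  x_2 = (0.45·245 + 0.80·130) / 0.5575 = 214.25 / 0.5575 ≈ 384.30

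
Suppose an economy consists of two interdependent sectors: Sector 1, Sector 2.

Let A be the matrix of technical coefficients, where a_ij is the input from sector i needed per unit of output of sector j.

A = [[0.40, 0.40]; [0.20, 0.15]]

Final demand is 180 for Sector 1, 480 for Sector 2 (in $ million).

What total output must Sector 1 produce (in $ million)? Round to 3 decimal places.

I − A =
  [   0.60    -0.40]
  [  -0.20     0.85]
det(I−A) = (0.60)(0.85) − (-0.40)(-0.20) = 0.4300
adj(I−A) = [[0.85, 0.40], [0.20, 0.60]]
(I − A)⁻¹ = adj(I−A) / det(I−A) ≈
  [   1.9767     0.9302]
  [   0.4651     1.3953]
x = (I − A)⁻¹ d = adj(I−A)·d / det(I−A), with det(I−A) = 0.4300:
  x_1 = (0.85·180 + 0.40·480) / 0.4300 = 345.00 / 0.4300 ≈ 802.326
  x_2 = (0.20·180 + 0.60·480) / 0.4300 = 324.00 / 0.4300 ≈ 753.488

x_1 = 802.326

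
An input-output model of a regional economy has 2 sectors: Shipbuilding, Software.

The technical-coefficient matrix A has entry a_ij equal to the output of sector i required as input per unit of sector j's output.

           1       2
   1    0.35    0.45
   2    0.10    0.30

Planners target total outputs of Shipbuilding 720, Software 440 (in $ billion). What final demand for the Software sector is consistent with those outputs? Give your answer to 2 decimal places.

I − A =
  [   0.65    -0.45]
  [  -0.10     0.70]
d = (I − A) x:
  d_1 = (+0.65)·720 + (-0.45)·440 = 270.00
  d_2 = (-0.10)·720 + (+0.70)·440 = 236.00

d_2 = 236.00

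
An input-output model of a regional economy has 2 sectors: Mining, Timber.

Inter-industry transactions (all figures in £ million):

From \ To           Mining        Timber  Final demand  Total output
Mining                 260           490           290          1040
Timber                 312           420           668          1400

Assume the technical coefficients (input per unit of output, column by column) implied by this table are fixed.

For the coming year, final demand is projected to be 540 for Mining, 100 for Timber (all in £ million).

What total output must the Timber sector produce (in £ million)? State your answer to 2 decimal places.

x_T = 564.29

Technical coefficients a_ij = z_ij / X_j:
  a_MM = 260/1040 = 0.25, a_TM = 312/1040 = 0.30
  a_MT = 490/1400 = 0.35, a_TT = 420/1400 = 0.30
I − A =
  [   0.75    -0.35]
  [  -0.30     0.70]
det(I−A) = (0.75)(0.70) − (-0.35)(-0.30) = 0.4200
adj(I−A) = [[0.70, 0.35], [0.30, 0.75]]
(I − A)⁻¹ = adj(I−A) / det(I−A) ≈
  [   1.6667     0.8333]
  [   0.7143     1.7857]
x = (I − A)⁻¹ d = adj(I−A)·d / det(I−A), with det(I−A) = 0.4200:
  x_M = (0.70·540 + 0.35·100) / 0.4200 = 413.00 / 0.4200 ≈ 983.33
  x_T = (0.30·540 + 0.75·100) / 0.4200 = 237.00 / 0.4200 ≈ 564.29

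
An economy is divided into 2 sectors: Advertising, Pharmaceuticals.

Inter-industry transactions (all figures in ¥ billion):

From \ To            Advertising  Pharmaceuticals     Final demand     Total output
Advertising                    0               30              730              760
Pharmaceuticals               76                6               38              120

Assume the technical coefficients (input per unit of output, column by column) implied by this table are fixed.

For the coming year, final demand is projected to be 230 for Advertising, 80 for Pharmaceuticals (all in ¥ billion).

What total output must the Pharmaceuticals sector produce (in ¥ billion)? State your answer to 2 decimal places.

x_P = 111.35

Technical coefficients a_ij = z_ij / X_j:
  a_AA = 0/760 = 0.00, a_PA = 76/760 = 0.10
  a_AP = 30/120 = 0.25, a_PP = 6/120 = 0.05
I − A =
  [   1.00    -0.25]
  [  -0.10     0.95]
det(I−A) = (1.00)(0.95) − (-0.25)(-0.10) = 0.9250
adj(I−A) = [[0.95, 0.25], [0.10, 1.00]]
(I − A)⁻¹ = adj(I−A) / det(I−A) ≈
  [   1.0270     0.2703]
  [   0.1081     1.0811]
x = (I − A)⁻¹ d = adj(I−A)·d / det(I−A), with det(I−A) = 0.9250:
  x_A = (0.95·230 + 0.25·80) / 0.9250 = 238.50 / 0.9250 ≈ 257.84
  x_P = (0.10·230 + 1.00·80) / 0.9250 = 103.00 / 0.9250 ≈ 111.35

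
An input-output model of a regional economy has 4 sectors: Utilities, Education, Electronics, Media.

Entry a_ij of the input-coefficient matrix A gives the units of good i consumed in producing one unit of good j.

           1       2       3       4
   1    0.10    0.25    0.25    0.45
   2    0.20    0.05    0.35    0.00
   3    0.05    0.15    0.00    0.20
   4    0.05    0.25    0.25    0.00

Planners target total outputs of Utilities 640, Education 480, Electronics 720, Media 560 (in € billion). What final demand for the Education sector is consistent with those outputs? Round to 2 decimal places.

d_2 = 76.00

I − A =
  [   0.90    -0.25    -0.25    -0.45]
  [  -0.20     0.95    -0.35     0.00]
  [  -0.05    -0.15     1.00    -0.20]
  [  -0.05    -0.25    -0.25     1.00]
d = (I − A) x:
  d_1 = (+0.90)·640 + (-0.25)·480 + (-0.25)·720 + (-0.45)·560 = 24.00
  d_2 = (-0.20)·640 + (+0.95)·480 + (-0.35)·720 + (+0.00)·560 = 76.00
  d_3 = (-0.05)·640 + (-0.15)·480 + (+1.00)·720 + (-0.20)·560 = 504.00
  d_4 = (-0.05)·640 + (-0.25)·480 + (-0.25)·720 + (+1.00)·560 = 228.00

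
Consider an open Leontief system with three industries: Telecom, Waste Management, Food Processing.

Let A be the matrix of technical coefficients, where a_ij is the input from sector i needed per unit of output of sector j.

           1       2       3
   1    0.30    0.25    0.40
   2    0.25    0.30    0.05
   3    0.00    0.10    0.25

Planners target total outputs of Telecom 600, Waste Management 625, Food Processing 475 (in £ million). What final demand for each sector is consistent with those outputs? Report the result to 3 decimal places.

I − A =
  [   0.70    -0.25    -0.40]
  [  -0.25     0.70    -0.05]
  [   0.00    -0.10     0.75]
d = (I − A) x:
  d_1 = (+0.70)·600 + (-0.25)·625 + (-0.40)·475 = 73.750
  d_2 = (-0.25)·600 + (+0.70)·625 + (-0.05)·475 = 263.750
  d_3 = (+0.00)·600 + (-0.10)·625 + (+0.75)·475 = 293.750

d_1 = 73.750, d_2 = 263.750, d_3 = 293.750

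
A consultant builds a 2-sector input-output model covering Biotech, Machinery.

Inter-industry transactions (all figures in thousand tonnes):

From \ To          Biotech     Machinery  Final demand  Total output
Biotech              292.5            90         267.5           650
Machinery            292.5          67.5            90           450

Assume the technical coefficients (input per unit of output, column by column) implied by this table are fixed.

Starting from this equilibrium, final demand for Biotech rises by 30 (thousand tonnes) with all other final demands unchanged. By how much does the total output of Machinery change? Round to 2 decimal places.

Technical coefficients a_ij = z_ij / X_j:
  a_BB = 292.5/650 = 0.45, a_MB = 292.5/650 = 0.45
  a_BM = 90/450 = 0.20, a_MM = 67.5/450 = 0.15
I − A =
  [   0.55    -0.20]
  [  -0.45     0.85]
det(I−A) = (0.55)(0.85) − (-0.20)(-0.45) = 0.3775
adj(I−A) = [[0.85, 0.20], [0.45, 0.55]]
(I − A)⁻¹ = adj(I−A) / det(I−A) ≈
  [   2.2517     0.5298]
  [   1.1921     1.4570]
Δx = (I − A)⁻¹ Δd with Δd having +30 in the Biotech component and 0 elsewhere.
So Δx_M = L_MB · (+30), where L_MB = adj(I−A)_MB / det(I−A) = 0.45 / 0.3775.
Δx_M = 0.45 × (+30) / 0.3775 = 13.50 / 0.3775 ≈ 35.76.

Δx_M = 35.76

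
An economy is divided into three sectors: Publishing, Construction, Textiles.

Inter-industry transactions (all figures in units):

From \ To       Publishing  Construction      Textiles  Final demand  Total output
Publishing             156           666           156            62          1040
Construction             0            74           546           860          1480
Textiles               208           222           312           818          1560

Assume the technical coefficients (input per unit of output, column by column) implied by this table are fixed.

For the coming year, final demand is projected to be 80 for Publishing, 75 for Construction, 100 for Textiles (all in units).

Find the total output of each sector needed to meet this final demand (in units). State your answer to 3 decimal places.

Technical coefficients a_ij = z_ij / X_j:
  a_PP = 156/1040 = 0.15, a_CP = 0/1040 = 0.00, a_TP = 208/1040 = 0.20
  a_PC = 666/1480 = 0.45, a_CC = 74/1480 = 0.05, a_TC = 222/1480 = 0.15
  a_PT = 156/1560 = 0.10, a_CT = 546/1560 = 0.35, a_TT = 312/1560 = 0.20
I − A =
  [   0.85    -0.45    -0.10]
  [   0.00     0.95    -0.35]
  [  -0.20    -0.15     0.80]
Cofactors of I−A, C_ij = (−1)^(i+j)·(minor ij) (rows/columns in the sector order above):
  C_11 = (0.95)(0.80) − (-0.35)(-0.15) = 0.7075
  C_12 = −[(0.00)(0.80) − (-0.35)(-0.20)] = 0.0700
  C_13 = (0.00)(-0.15) − (0.95)(-0.20) = 0.1900
  C_21 = −[(-0.45)(0.80) − (-0.10)(-0.15)] = 0.3750
  C_22 = (0.85)(0.80) − (-0.10)(-0.20) = 0.6600
  C_23 = −[(0.85)(-0.15) − (-0.45)(-0.20)] = 0.2175
  C_31 = (-0.45)(-0.35) − (-0.10)(0.95) = 0.2525
  C_32 = −[(0.85)(-0.35) − (-0.10)(0.00)] = 0.2975
  C_33 = (0.85)(0.95) − (-0.45)(0.00) = 0.8075
det(I−A) = Σ_j (I−A)_1j·C_1j = (0.85)(0.7075) + (-0.45)(0.0700) + (-0.10)(0.1900) = 0.550875
adj(I−A) = Cᵀ =
  [ 0.7075   0.3750   0.2525]
  [ 0.0700   0.6600   0.2975]
  [ 0.1900   0.2175   0.8075]
(I − A)⁻¹ = adj(I−A) / det(I−A) ≈
  [   1.2843     0.6807     0.4584]
  [   0.1271     1.1981     0.5400]
  [   0.3449     0.3948     1.4658]
x = (I − A)⁻¹ d = adj(I−A)·d / det(I−A), with det(I−A) = 0.550875:
  x_P = (0.7075·80 + 0.3750·75 + 0.2525·100) / 0.550875 = 109.975 / 0.550875 ≈ 199.637
  x_C = (0.0700·80 + 0.6600·75 + 0.2975·100) / 0.550875 = 84.85 / 0.550875 ≈ 154.028
  x_T = (0.1900·80 + 0.2175·75 + 0.8075·100) / 0.550875 = 112.2625 / 0.550875 ≈ 203.789

x_P = 199.637, x_C = 154.028, x_T = 203.789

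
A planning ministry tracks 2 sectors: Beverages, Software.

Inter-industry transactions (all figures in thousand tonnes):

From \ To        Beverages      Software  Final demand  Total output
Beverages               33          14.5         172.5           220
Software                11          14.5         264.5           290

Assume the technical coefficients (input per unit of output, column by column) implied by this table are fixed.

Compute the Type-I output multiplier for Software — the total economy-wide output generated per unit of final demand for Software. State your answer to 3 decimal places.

Technical coefficients a_ij = z_ij / X_j:
  a_11 = 33/220 = 0.15, a_21 = 11/220 = 0.05
  a_12 = 14.5/290 = 0.05, a_22 = 14.5/290 = 0.05
I − A =
  [   0.85    -0.05]
  [  -0.05     0.95]
det(I−A) = (0.85)(0.95) − (-0.05)(-0.05) = 0.8050
adj(I−A) = [[0.95, 0.05], [0.05, 0.85]]
(I − A)⁻¹ = adj(I−A) / det(I−A) ≈
  [   1.1801     0.0621]
  [   0.0621     1.0559]
The output multiplier for sector j is the column-j sum of the Leontief inverse (I − A)⁻¹ = adj(I−A) / det(I−A).
Column 2 of adj(I−A): (0.05, 0.85); det(I−A) = 0.8050.
m_2 = (0.05 + 0.85) / 0.8050 = 0.90 / 0.8050 ≈ 1.118.

m_2 = 1.118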